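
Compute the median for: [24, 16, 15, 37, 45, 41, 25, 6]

24.5

Step 1: Sort the data in ascending order: [6, 15, 16, 24, 25, 37, 41, 45]
Step 2: The number of values is n = 8.
Step 3: Since n is even, the median is the average of positions 4 and 5:
  Median = (24 + 25) / 2 = 24.5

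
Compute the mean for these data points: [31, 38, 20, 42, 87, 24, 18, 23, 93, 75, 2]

41.1818

Step 1: Sum all values: 31 + 38 + 20 + 42 + 87 + 24 + 18 + 23 + 93 + 75 + 2 = 453
Step 2: Count the number of values: n = 11
Step 3: Mean = sum / n = 453 / 11 = 41.1818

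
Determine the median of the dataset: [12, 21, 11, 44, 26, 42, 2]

21

Step 1: Sort the data in ascending order: [2, 11, 12, 21, 26, 42, 44]
Step 2: The number of values is n = 7.
Step 3: Since n is odd, the median is the middle value at position 4: 21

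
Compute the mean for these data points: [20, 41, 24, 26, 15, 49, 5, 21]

25.125

Step 1: Sum all values: 20 + 41 + 24 + 26 + 15 + 49 + 5 + 21 = 201
Step 2: Count the number of values: n = 8
Step 3: Mean = sum / n = 201 / 8 = 25.125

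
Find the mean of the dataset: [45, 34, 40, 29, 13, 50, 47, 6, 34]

33.1111

Step 1: Sum all values: 45 + 34 + 40 + 29 + 13 + 50 + 47 + 6 + 34 = 298
Step 2: Count the number of values: n = 9
Step 3: Mean = sum / n = 298 / 9 = 33.1111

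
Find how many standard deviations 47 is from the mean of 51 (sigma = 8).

-0.5

Step 1: Recall the z-score formula: z = (x - mu) / sigma
Step 2: Substitute values: z = (47 - 51) / 8
Step 3: z = -4 / 8 = -0.5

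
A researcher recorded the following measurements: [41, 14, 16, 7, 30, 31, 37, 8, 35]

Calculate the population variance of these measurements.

152.4444

Step 1: Compute the mean: (41 + 14 + 16 + 7 + 30 + 31 + 37 + 8 + 35) / 9 = 24.3333
Step 2: Compute squared deviations from the mean:
  (41 - 24.3333)^2 = 277.7778
  (14 - 24.3333)^2 = 106.7778
  (16 - 24.3333)^2 = 69.4444
  (7 - 24.3333)^2 = 300.4444
  (30 - 24.3333)^2 = 32.1111
  (31 - 24.3333)^2 = 44.4444
  (37 - 24.3333)^2 = 160.4444
  (8 - 24.3333)^2 = 266.7778
  (35 - 24.3333)^2 = 113.7778
Step 3: Sum of squared deviations = 1372
Step 4: Population variance = 1372 / 9 = 152.4444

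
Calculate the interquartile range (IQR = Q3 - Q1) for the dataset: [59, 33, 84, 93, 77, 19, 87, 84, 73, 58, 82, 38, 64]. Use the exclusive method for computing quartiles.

36

Step 1: Sort the data: [19, 33, 38, 58, 59, 64, 73, 77, 82, 84, 84, 87, 93]
Step 2: n = 13
Step 3: Using the exclusive quartile method:
  Q1 = 48
  Q2 (median) = 73
  Q3 = 84
  IQR = Q3 - Q1 = 84 - 48 = 36
Step 4: IQR = 36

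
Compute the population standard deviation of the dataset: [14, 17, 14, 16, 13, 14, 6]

3.2888

Step 1: Compute the mean: 13.4286
Step 2: Sum of squared deviations from the mean: 75.7143
Step 3: Population variance = 75.7143 / 7 = 10.8163
Step 4: Standard deviation = sqrt(10.8163) = 3.2888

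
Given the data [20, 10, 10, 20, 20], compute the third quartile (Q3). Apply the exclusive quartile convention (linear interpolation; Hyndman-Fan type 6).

20

Step 1: Sort the data: [10, 10, 20, 20, 20]
Step 2: n = 5
Step 3: Using the exclusive quartile method:
  Q1 = 10
  Q2 (median) = 20
  Q3 = 20
  IQR = Q3 - Q1 = 20 - 10 = 10
Step 4: Q3 = 20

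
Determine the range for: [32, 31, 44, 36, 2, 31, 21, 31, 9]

42

Step 1: Identify the maximum value: max = 44
Step 2: Identify the minimum value: min = 2
Step 3: Range = max - min = 44 - 2 = 42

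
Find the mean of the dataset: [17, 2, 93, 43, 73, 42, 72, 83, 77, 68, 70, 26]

55.5

Step 1: Sum all values: 17 + 2 + 93 + 43 + 73 + 42 + 72 + 83 + 77 + 68 + 70 + 26 = 666
Step 2: Count the number of values: n = 12
Step 3: Mean = sum / n = 666 / 12 = 55.5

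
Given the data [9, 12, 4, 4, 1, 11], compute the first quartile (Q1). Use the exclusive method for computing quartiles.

3.25

Step 1: Sort the data: [1, 4, 4, 9, 11, 12]
Step 2: n = 6
Step 3: Using the exclusive quartile method:
  Q1 = 3.25
  Q2 (median) = 6.5
  Q3 = 11.25
  IQR = Q3 - Q1 = 11.25 - 3.25 = 8
Step 4: Q1 = 3.25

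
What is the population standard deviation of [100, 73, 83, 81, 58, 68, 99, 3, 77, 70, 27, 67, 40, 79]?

25.8415

Step 1: Compute the mean: 66.0714
Step 2: Sum of squared deviations from the mean: 9348.9286
Step 3: Population variance = 9348.9286 / 14 = 667.7806
Step 4: Standard deviation = sqrt(667.7806) = 25.8415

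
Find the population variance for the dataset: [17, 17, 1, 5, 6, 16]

42.5556

Step 1: Compute the mean: (17 + 17 + 1 + 5 + 6 + 16) / 6 = 10.3333
Step 2: Compute squared deviations from the mean:
  (17 - 10.3333)^2 = 44.4444
  (17 - 10.3333)^2 = 44.4444
  (1 - 10.3333)^2 = 87.1111
  (5 - 10.3333)^2 = 28.4444
  (6 - 10.3333)^2 = 18.7778
  (16 - 10.3333)^2 = 32.1111
Step 3: Sum of squared deviations = 255.3333
Step 4: Population variance = 255.3333 / 6 = 42.5556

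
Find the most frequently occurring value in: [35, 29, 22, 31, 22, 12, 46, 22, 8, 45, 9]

22

Step 1: Count the frequency of each value:
  8: appears 1 time(s)
  9: appears 1 time(s)
  12: appears 1 time(s)
  22: appears 3 time(s)
  29: appears 1 time(s)
  31: appears 1 time(s)
  35: appears 1 time(s)
  45: appears 1 time(s)
  46: appears 1 time(s)
Step 2: The value 22 appears most frequently (3 times).
Step 3: Mode = 22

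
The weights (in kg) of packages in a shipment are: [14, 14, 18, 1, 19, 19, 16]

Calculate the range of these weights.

18

Step 1: Identify the maximum value: max = 19
Step 2: Identify the minimum value: min = 1
Step 3: Range = max - min = 19 - 1 = 18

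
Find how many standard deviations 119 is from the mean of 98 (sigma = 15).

1.4

Step 1: Recall the z-score formula: z = (x - mu) / sigma
Step 2: Substitute values: z = (119 - 98) / 15
Step 3: z = 21 / 15 = 1.4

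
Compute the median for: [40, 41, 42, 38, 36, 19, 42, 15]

39

Step 1: Sort the data in ascending order: [15, 19, 36, 38, 40, 41, 42, 42]
Step 2: The number of values is n = 8.
Step 3: Since n is even, the median is the average of positions 4 and 5:
  Median = (38 + 40) / 2 = 39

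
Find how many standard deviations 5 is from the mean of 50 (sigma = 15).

-3

Step 1: Recall the z-score formula: z = (x - mu) / sigma
Step 2: Substitute values: z = (5 - 50) / 15
Step 3: z = -45 / 15 = -3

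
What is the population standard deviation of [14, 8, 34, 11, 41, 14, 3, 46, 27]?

14.5755

Step 1: Compute the mean: 22
Step 2: Sum of squared deviations from the mean: 1912
Step 3: Population variance = 1912 / 9 = 212.4444
Step 4: Standard deviation = sqrt(212.4444) = 14.5755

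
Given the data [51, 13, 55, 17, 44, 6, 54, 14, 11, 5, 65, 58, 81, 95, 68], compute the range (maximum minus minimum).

90

Step 1: Identify the maximum value: max = 95
Step 2: Identify the minimum value: min = 5
Step 3: Range = max - min = 95 - 5 = 90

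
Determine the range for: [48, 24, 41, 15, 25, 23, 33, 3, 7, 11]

45

Step 1: Identify the maximum value: max = 48
Step 2: Identify the minimum value: min = 3
Step 3: Range = max - min = 48 - 3 = 45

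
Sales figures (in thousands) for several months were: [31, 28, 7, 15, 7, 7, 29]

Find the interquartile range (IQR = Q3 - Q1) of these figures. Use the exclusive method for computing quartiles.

22

Step 1: Sort the data: [7, 7, 7, 15, 28, 29, 31]
Step 2: n = 7
Step 3: Using the exclusive quartile method:
  Q1 = 7
  Q2 (median) = 15
  Q3 = 29
  IQR = Q3 - Q1 = 29 - 7 = 22
Step 4: IQR = 22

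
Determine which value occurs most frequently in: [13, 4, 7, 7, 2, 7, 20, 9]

7

Step 1: Count the frequency of each value:
  2: appears 1 time(s)
  4: appears 1 time(s)
  7: appears 3 time(s)
  9: appears 1 time(s)
  13: appears 1 time(s)
  20: appears 1 time(s)
Step 2: The value 7 appears most frequently (3 times).
Step 3: Mode = 7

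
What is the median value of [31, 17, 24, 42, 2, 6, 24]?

24

Step 1: Sort the data in ascending order: [2, 6, 17, 24, 24, 31, 42]
Step 2: The number of values is n = 7.
Step 3: Since n is odd, the median is the middle value at position 4: 24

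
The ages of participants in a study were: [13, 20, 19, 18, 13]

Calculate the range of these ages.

7

Step 1: Identify the maximum value: max = 20
Step 2: Identify the minimum value: min = 13
Step 3: Range = max - min = 20 - 13 = 7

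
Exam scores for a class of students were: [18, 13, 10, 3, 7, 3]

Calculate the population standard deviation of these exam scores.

5.3852

Step 1: Compute the mean: 9
Step 2: Sum of squared deviations from the mean: 174
Step 3: Population variance = 174 / 6 = 29
Step 4: Standard deviation = sqrt(29) = 5.3852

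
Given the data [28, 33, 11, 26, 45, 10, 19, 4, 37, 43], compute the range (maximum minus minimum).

41

Step 1: Identify the maximum value: max = 45
Step 2: Identify the minimum value: min = 4
Step 3: Range = max - min = 45 - 4 = 41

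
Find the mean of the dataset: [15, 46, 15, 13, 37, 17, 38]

25.8571

Step 1: Sum all values: 15 + 46 + 15 + 13 + 37 + 17 + 38 = 181
Step 2: Count the number of values: n = 7
Step 3: Mean = sum / n = 181 / 7 = 25.8571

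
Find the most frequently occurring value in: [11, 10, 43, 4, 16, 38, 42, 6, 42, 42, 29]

42

Step 1: Count the frequency of each value:
  4: appears 1 time(s)
  6: appears 1 time(s)
  10: appears 1 time(s)
  11: appears 1 time(s)
  16: appears 1 time(s)
  29: appears 1 time(s)
  38: appears 1 time(s)
  42: appears 3 time(s)
  43: appears 1 time(s)
Step 2: The value 42 appears most frequently (3 times).
Step 3: Mode = 42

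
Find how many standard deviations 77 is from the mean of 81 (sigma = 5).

-0.8

Step 1: Recall the z-score formula: z = (x - mu) / sigma
Step 2: Substitute values: z = (77 - 81) / 5
Step 3: z = -4 / 5 = -0.8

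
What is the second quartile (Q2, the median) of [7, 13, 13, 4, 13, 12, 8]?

12

Step 1: Sort the data: [4, 7, 8, 12, 13, 13, 13]
Step 2: n = 7
Step 3: Q2 is the median. Since n is odd, it is the middle value at position 4: 12
Step 4: Q2 = 12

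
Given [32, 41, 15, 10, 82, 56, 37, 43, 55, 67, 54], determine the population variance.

412.0165

Step 1: Compute the mean: (32 + 41 + 15 + 10 + 82 + 56 + 37 + 43 + 55 + 67 + 54) / 11 = 44.7273
Step 2: Compute squared deviations from the mean:
  (32 - 44.7273)^2 = 161.9835
  (41 - 44.7273)^2 = 13.8926
  (15 - 44.7273)^2 = 883.7107
  (10 - 44.7273)^2 = 1205.9835
  (82 - 44.7273)^2 = 1389.2562
  (56 - 44.7273)^2 = 127.0744
  (37 - 44.7273)^2 = 59.7107
  (43 - 44.7273)^2 = 2.9835
  (55 - 44.7273)^2 = 105.5289
  (67 - 44.7273)^2 = 496.0744
  (54 - 44.7273)^2 = 85.9835
Step 3: Sum of squared deviations = 4532.1818
Step 4: Population variance = 4532.1818 / 11 = 412.0165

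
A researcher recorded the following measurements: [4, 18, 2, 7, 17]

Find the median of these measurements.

7

Step 1: Sort the data in ascending order: [2, 4, 7, 17, 18]
Step 2: The number of values is n = 5.
Step 3: Since n is odd, the median is the middle value at position 3: 7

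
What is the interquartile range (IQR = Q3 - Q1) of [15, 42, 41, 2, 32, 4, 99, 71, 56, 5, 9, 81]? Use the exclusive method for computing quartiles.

61.25

Step 1: Sort the data: [2, 4, 5, 9, 15, 32, 41, 42, 56, 71, 81, 99]
Step 2: n = 12
Step 3: Using the exclusive quartile method:
  Q1 = 6
  Q2 (median) = 36.5
  Q3 = 67.25
  IQR = Q3 - Q1 = 67.25 - 6 = 61.25
Step 4: IQR = 61.25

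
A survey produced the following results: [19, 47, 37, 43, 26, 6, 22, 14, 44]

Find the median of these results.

26

Step 1: Sort the data in ascending order: [6, 14, 19, 22, 26, 37, 43, 44, 47]
Step 2: The number of values is n = 9.
Step 3: Since n is odd, the median is the middle value at position 5: 26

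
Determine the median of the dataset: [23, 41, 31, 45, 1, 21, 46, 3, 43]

31

Step 1: Sort the data in ascending order: [1, 3, 21, 23, 31, 41, 43, 45, 46]
Step 2: The number of values is n = 9.
Step 3: Since n is odd, the median is the middle value at position 5: 31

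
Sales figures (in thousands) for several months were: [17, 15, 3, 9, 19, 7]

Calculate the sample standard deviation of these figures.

6.2823

Step 1: Compute the mean: 11.6667
Step 2: Sum of squared deviations from the mean: 197.3333
Step 3: Sample variance = 197.3333 / 5 = 39.4667
Step 4: Standard deviation = sqrt(39.4667) = 6.2823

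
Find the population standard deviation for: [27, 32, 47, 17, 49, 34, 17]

11.9095

Step 1: Compute the mean: 31.8571
Step 2: Sum of squared deviations from the mean: 992.8571
Step 3: Population variance = 992.8571 / 7 = 141.8367
Step 4: Standard deviation = sqrt(141.8367) = 11.9095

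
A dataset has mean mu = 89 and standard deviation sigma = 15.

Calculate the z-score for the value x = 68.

-1.4

Step 1: Recall the z-score formula: z = (x - mu) / sigma
Step 2: Substitute values: z = (68 - 89) / 15
Step 3: z = -21 / 15 = -1.4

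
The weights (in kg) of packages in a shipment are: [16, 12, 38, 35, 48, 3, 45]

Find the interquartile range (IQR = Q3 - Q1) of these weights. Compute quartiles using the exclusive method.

33

Step 1: Sort the data: [3, 12, 16, 35, 38, 45, 48]
Step 2: n = 7
Step 3: Using the exclusive quartile method:
  Q1 = 12
  Q2 (median) = 35
  Q3 = 45
  IQR = Q3 - Q1 = 45 - 12 = 33
Step 4: IQR = 33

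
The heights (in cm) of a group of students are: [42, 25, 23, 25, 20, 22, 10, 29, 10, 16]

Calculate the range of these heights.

32

Step 1: Identify the maximum value: max = 42
Step 2: Identify the minimum value: min = 10
Step 3: Range = max - min = 42 - 10 = 32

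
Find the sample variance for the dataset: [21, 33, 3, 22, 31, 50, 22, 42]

208.5714

Step 1: Compute the mean: (21 + 33 + 3 + 22 + 31 + 50 + 22 + 42) / 8 = 28
Step 2: Compute squared deviations from the mean:
  (21 - 28)^2 = 49
  (33 - 28)^2 = 25
  (3 - 28)^2 = 625
  (22 - 28)^2 = 36
  (31 - 28)^2 = 9
  (50 - 28)^2 = 484
  (22 - 28)^2 = 36
  (42 - 28)^2 = 196
Step 3: Sum of squared deviations = 1460
Step 4: Sample variance = 1460 / 7 = 208.5714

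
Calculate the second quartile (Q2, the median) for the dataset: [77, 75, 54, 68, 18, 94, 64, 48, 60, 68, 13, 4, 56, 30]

58

Step 1: Sort the data: [4, 13, 18, 30, 48, 54, 56, 60, 64, 68, 68, 75, 77, 94]
Step 2: n = 14
Step 3: Q2 is the median. Since n is even, it is the average of the values at positions 7 and 8:
  Q2 = (56 + 60) / 2 = 58
Step 4: Q2 = 58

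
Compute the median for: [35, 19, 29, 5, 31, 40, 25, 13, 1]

25

Step 1: Sort the data in ascending order: [1, 5, 13, 19, 25, 29, 31, 35, 40]
Step 2: The number of values is n = 9.
Step 3: Since n is odd, the median is the middle value at position 5: 25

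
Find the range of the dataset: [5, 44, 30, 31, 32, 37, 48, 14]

43

Step 1: Identify the maximum value: max = 48
Step 2: Identify the minimum value: min = 5
Step 3: Range = max - min = 48 - 5 = 43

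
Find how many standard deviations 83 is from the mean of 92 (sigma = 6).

-1.5

Step 1: Recall the z-score formula: z = (x - mu) / sigma
Step 2: Substitute values: z = (83 - 92) / 6
Step 3: z = -9 / 6 = -1.5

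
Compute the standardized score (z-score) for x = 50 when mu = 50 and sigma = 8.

0

Step 1: Recall the z-score formula: z = (x - mu) / sigma
Step 2: Substitute values: z = (50 - 50) / 8
Step 3: z = 0 / 8 = 0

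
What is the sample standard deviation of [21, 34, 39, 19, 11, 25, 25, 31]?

8.9273

Step 1: Compute the mean: 25.625
Step 2: Sum of squared deviations from the mean: 557.875
Step 3: Sample variance = 557.875 / 7 = 79.6964
Step 4: Standard deviation = sqrt(79.6964) = 8.9273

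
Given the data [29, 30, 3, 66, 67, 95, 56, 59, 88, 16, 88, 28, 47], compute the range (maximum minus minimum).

92

Step 1: Identify the maximum value: max = 95
Step 2: Identify the minimum value: min = 3
Step 3: Range = max - min = 95 - 3 = 92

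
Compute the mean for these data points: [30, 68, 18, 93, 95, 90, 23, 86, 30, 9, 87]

57.1818

Step 1: Sum all values: 30 + 68 + 18 + 93 + 95 + 90 + 23 + 86 + 30 + 9 + 87 = 629
Step 2: Count the number of values: n = 11
Step 3: Mean = sum / n = 629 / 11 = 57.1818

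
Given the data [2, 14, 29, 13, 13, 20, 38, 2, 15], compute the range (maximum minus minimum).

36

Step 1: Identify the maximum value: max = 38
Step 2: Identify the minimum value: min = 2
Step 3: Range = max - min = 38 - 2 = 36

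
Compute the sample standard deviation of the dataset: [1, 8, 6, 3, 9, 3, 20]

6.3621

Step 1: Compute the mean: 7.1429
Step 2: Sum of squared deviations from the mean: 242.8571
Step 3: Sample variance = 242.8571 / 6 = 40.4762
Step 4: Standard deviation = sqrt(40.4762) = 6.3621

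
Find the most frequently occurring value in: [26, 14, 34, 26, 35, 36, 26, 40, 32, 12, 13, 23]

26

Step 1: Count the frequency of each value:
  12: appears 1 time(s)
  13: appears 1 time(s)
  14: appears 1 time(s)
  23: appears 1 time(s)
  26: appears 3 time(s)
  32: appears 1 time(s)
  34: appears 1 time(s)
  35: appears 1 time(s)
  36: appears 1 time(s)
  40: appears 1 time(s)
Step 2: The value 26 appears most frequently (3 times).
Step 3: Mode = 26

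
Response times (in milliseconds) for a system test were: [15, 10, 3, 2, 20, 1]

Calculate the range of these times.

19

Step 1: Identify the maximum value: max = 20
Step 2: Identify the minimum value: min = 1
Step 3: Range = max - min = 20 - 1 = 19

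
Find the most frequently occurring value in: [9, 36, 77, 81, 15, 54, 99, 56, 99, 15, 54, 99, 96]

99

Step 1: Count the frequency of each value:
  9: appears 1 time(s)
  15: appears 2 time(s)
  36: appears 1 time(s)
  54: appears 2 time(s)
  56: appears 1 time(s)
  77: appears 1 time(s)
  81: appears 1 time(s)
  96: appears 1 time(s)
  99: appears 3 time(s)
Step 2: The value 99 appears most frequently (3 times).
Step 3: Mode = 99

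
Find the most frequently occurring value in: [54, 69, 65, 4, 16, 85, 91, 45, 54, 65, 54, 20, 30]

54

Step 1: Count the frequency of each value:
  4: appears 1 time(s)
  16: appears 1 time(s)
  20: appears 1 time(s)
  30: appears 1 time(s)
  45: appears 1 time(s)
  54: appears 3 time(s)
  65: appears 2 time(s)
  69: appears 1 time(s)
  85: appears 1 time(s)
  91: appears 1 time(s)
Step 2: The value 54 appears most frequently (3 times).
Step 3: Mode = 54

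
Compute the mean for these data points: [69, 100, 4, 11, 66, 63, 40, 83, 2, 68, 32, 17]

46.25

Step 1: Sum all values: 69 + 100 + 4 + 11 + 66 + 63 + 40 + 83 + 2 + 68 + 32 + 17 = 555
Step 2: Count the number of values: n = 12
Step 3: Mean = sum / n = 555 / 12 = 46.25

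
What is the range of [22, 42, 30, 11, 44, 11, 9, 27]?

35

Step 1: Identify the maximum value: max = 44
Step 2: Identify the minimum value: min = 9
Step 3: Range = max - min = 44 - 9 = 35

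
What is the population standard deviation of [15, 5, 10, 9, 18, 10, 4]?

4.6423

Step 1: Compute the mean: 10.1429
Step 2: Sum of squared deviations from the mean: 150.8571
Step 3: Population variance = 150.8571 / 7 = 21.551
Step 4: Standard deviation = sqrt(21.551) = 4.6423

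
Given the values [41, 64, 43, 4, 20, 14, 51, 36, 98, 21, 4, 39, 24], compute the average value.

35.3077

Step 1: Sum all values: 41 + 64 + 43 + 4 + 20 + 14 + 51 + 36 + 98 + 21 + 4 + 39 + 24 = 459
Step 2: Count the number of values: n = 13
Step 3: Mean = sum / n = 459 / 13 = 35.3077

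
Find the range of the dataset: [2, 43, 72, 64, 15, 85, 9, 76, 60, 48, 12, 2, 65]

83

Step 1: Identify the maximum value: max = 85
Step 2: Identify the minimum value: min = 2
Step 3: Range = max - min = 85 - 2 = 83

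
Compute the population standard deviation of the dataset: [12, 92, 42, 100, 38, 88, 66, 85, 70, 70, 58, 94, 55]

24.7183

Step 1: Compute the mean: 66.9231
Step 2: Sum of squared deviations from the mean: 7942.9231
Step 3: Population variance = 7942.9231 / 13 = 610.9941
Step 4: Standard deviation = sqrt(610.9941) = 24.7183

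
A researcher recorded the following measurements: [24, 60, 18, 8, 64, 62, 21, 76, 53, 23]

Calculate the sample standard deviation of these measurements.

24.3377

Step 1: Compute the mean: 40.9
Step 2: Sum of squared deviations from the mean: 5330.9
Step 3: Sample variance = 5330.9 / 9 = 592.3222
Step 4: Standard deviation = sqrt(592.3222) = 24.3377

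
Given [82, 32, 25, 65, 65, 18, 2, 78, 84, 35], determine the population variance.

789.64

Step 1: Compute the mean: (82 + 32 + 25 + 65 + 65 + 18 + 2 + 78 + 84 + 35) / 10 = 48.6
Step 2: Compute squared deviations from the mean:
  (82 - 48.6)^2 = 1115.56
  (32 - 48.6)^2 = 275.56
  (25 - 48.6)^2 = 556.96
  (65 - 48.6)^2 = 268.96
  (65 - 48.6)^2 = 268.96
  (18 - 48.6)^2 = 936.36
  (2 - 48.6)^2 = 2171.56
  (78 - 48.6)^2 = 864.36
  (84 - 48.6)^2 = 1253.16
  (35 - 48.6)^2 = 184.96
Step 3: Sum of squared deviations = 7896.4
Step 4: Population variance = 7896.4 / 10 = 789.64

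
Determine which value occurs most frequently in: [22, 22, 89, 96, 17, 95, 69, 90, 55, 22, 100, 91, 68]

22

Step 1: Count the frequency of each value:
  17: appears 1 time(s)
  22: appears 3 time(s)
  55: appears 1 time(s)
  68: appears 1 time(s)
  69: appears 1 time(s)
  89: appears 1 time(s)
  90: appears 1 time(s)
  91: appears 1 time(s)
  95: appears 1 time(s)
  96: appears 1 time(s)
  100: appears 1 time(s)
Step 2: The value 22 appears most frequently (3 times).
Step 3: Mode = 22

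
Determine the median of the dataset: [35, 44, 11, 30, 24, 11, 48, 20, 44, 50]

32.5

Step 1: Sort the data in ascending order: [11, 11, 20, 24, 30, 35, 44, 44, 48, 50]
Step 2: The number of values is n = 10.
Step 3: Since n is even, the median is the average of positions 5 and 6:
  Median = (30 + 35) / 2 = 32.5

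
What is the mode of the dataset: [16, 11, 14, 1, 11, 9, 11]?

11

Step 1: Count the frequency of each value:
  1: appears 1 time(s)
  9: appears 1 time(s)
  11: appears 3 time(s)
  14: appears 1 time(s)
  16: appears 1 time(s)
Step 2: The value 11 appears most frequently (3 times).
Step 3: Mode = 11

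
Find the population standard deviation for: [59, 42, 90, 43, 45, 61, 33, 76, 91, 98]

22.3285

Step 1: Compute the mean: 63.8
Step 2: Sum of squared deviations from the mean: 4985.6
Step 3: Population variance = 4985.6 / 10 = 498.56
Step 4: Standard deviation = sqrt(498.56) = 22.3285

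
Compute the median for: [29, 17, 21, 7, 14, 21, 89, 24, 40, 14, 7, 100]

21

Step 1: Sort the data in ascending order: [7, 7, 14, 14, 17, 21, 21, 24, 29, 40, 89, 100]
Step 2: The number of values is n = 12.
Step 3: Since n is even, the median is the average of positions 6 and 7:
  Median = (21 + 21) / 2 = 21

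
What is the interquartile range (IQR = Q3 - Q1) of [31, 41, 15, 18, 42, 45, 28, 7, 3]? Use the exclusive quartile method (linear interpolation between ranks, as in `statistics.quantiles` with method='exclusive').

30.5

Step 1: Sort the data: [3, 7, 15, 18, 28, 31, 41, 42, 45]
Step 2: n = 9
Step 3: Using the exclusive quartile method:
  Q1 = 11
  Q2 (median) = 28
  Q3 = 41.5
  IQR = Q3 - Q1 = 41.5 - 11 = 30.5
Step 4: IQR = 30.5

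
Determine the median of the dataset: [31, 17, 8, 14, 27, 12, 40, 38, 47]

27

Step 1: Sort the data in ascending order: [8, 12, 14, 17, 27, 31, 38, 40, 47]
Step 2: The number of values is n = 9.
Step 3: Since n is odd, the median is the middle value at position 5: 27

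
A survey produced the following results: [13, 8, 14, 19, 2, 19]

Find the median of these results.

13.5

Step 1: Sort the data in ascending order: [2, 8, 13, 14, 19, 19]
Step 2: The number of values is n = 6.
Step 3: Since n is even, the median is the average of positions 3 and 4:
  Median = (13 + 14) / 2 = 13.5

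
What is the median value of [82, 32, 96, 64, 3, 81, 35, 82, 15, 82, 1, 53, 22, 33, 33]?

35

Step 1: Sort the data in ascending order: [1, 3, 15, 22, 32, 33, 33, 35, 53, 64, 81, 82, 82, 82, 96]
Step 2: The number of values is n = 15.
Step 3: Since n is odd, the median is the middle value at position 8: 35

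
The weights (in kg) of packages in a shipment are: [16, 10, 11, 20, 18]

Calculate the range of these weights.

10

Step 1: Identify the maximum value: max = 20
Step 2: Identify the minimum value: min = 10
Step 3: Range = max - min = 20 - 10 = 10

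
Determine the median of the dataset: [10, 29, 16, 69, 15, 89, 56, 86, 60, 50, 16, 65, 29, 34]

42

Step 1: Sort the data in ascending order: [10, 15, 16, 16, 29, 29, 34, 50, 56, 60, 65, 69, 86, 89]
Step 2: The number of values is n = 14.
Step 3: Since n is even, the median is the average of positions 7 and 8:
  Median = (34 + 50) / 2 = 42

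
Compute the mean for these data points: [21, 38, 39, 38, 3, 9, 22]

24.2857

Step 1: Sum all values: 21 + 38 + 39 + 38 + 3 + 9 + 22 = 170
Step 2: Count the number of values: n = 7
Step 3: Mean = sum / n = 170 / 7 = 24.2857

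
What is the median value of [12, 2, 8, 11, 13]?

11

Step 1: Sort the data in ascending order: [2, 8, 11, 12, 13]
Step 2: The number of values is n = 5.
Step 3: Since n is odd, the median is the middle value at position 3: 11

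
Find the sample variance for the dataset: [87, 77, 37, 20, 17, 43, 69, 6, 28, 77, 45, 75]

766.8106

Step 1: Compute the mean: (87 + 77 + 37 + 20 + 17 + 43 + 69 + 6 + 28 + 77 + 45 + 75) / 12 = 48.4167
Step 2: Compute squared deviations from the mean:
  (87 - 48.4167)^2 = 1488.6736
  (77 - 48.4167)^2 = 817.0069
  (37 - 48.4167)^2 = 130.3403
  (20 - 48.4167)^2 = 807.5069
  (17 - 48.4167)^2 = 987.0069
  (43 - 48.4167)^2 = 29.3403
  (69 - 48.4167)^2 = 423.6736
  (6 - 48.4167)^2 = 1799.1736
  (28 - 48.4167)^2 = 416.8403
  (77 - 48.4167)^2 = 817.0069
  (45 - 48.4167)^2 = 11.6736
  (75 - 48.4167)^2 = 706.6736
Step 3: Sum of squared deviations = 8434.9167
Step 4: Sample variance = 8434.9167 / 11 = 766.8106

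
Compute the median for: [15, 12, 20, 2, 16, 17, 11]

15

Step 1: Sort the data in ascending order: [2, 11, 12, 15, 16, 17, 20]
Step 2: The number of values is n = 7.
Step 3: Since n is odd, the median is the middle value at position 4: 15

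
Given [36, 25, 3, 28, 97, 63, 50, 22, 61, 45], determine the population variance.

633.2

Step 1: Compute the mean: (36 + 25 + 3 + 28 + 97 + 63 + 50 + 22 + 61 + 45) / 10 = 43
Step 2: Compute squared deviations from the mean:
  (36 - 43)^2 = 49
  (25 - 43)^2 = 324
  (3 - 43)^2 = 1600
  (28 - 43)^2 = 225
  (97 - 43)^2 = 2916
  (63 - 43)^2 = 400
  (50 - 43)^2 = 49
  (22 - 43)^2 = 441
  (61 - 43)^2 = 324
  (45 - 43)^2 = 4
Step 3: Sum of squared deviations = 6332
Step 4: Population variance = 6332 / 10 = 633.2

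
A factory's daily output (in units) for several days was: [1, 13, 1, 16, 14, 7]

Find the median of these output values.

10

Step 1: Sort the data in ascending order: [1, 1, 7, 13, 14, 16]
Step 2: The number of values is n = 6.
Step 3: Since n is even, the median is the average of positions 3 and 4:
  Median = (7 + 13) / 2 = 10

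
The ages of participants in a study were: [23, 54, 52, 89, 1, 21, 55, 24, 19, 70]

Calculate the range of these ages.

88

Step 1: Identify the maximum value: max = 89
Step 2: Identify the minimum value: min = 1
Step 3: Range = max - min = 89 - 1 = 88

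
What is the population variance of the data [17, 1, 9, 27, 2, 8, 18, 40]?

153.9375

Step 1: Compute the mean: (17 + 1 + 9 + 27 + 2 + 8 + 18 + 40) / 8 = 15.25
Step 2: Compute squared deviations from the mean:
  (17 - 15.25)^2 = 3.0625
  (1 - 15.25)^2 = 203.0625
  (9 - 15.25)^2 = 39.0625
  (27 - 15.25)^2 = 138.0625
  (2 - 15.25)^2 = 175.5625
  (8 - 15.25)^2 = 52.5625
  (18 - 15.25)^2 = 7.5625
  (40 - 15.25)^2 = 612.5625
Step 3: Sum of squared deviations = 1231.5
Step 4: Population variance = 1231.5 / 8 = 153.9375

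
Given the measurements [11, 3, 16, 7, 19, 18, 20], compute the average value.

13.4286

Step 1: Sum all values: 11 + 3 + 16 + 7 + 19 + 18 + 20 = 94
Step 2: Count the number of values: n = 7
Step 3: Mean = sum / n = 94 / 7 = 13.4286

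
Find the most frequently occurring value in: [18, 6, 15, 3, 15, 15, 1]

15

Step 1: Count the frequency of each value:
  1: appears 1 time(s)
  3: appears 1 time(s)
  6: appears 1 time(s)
  15: appears 3 time(s)
  18: appears 1 time(s)
Step 2: The value 15 appears most frequently (3 times).
Step 3: Mode = 15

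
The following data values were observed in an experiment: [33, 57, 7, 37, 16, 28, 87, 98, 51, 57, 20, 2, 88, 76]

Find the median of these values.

44

Step 1: Sort the data in ascending order: [2, 7, 16, 20, 28, 33, 37, 51, 57, 57, 76, 87, 88, 98]
Step 2: The number of values is n = 14.
Step 3: Since n is even, the median is the average of positions 7 and 8:
  Median = (37 + 51) / 2 = 44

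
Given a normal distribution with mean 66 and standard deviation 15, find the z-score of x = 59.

-0.4667

Step 1: Recall the z-score formula: z = (x - mu) / sigma
Step 2: Substitute values: z = (59 - 66) / 15
Step 3: z = -7 / 15 = -0.4667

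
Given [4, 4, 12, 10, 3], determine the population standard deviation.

3.6661

Step 1: Compute the mean: 6.6
Step 2: Sum of squared deviations from the mean: 67.2
Step 3: Population variance = 67.2 / 5 = 13.44
Step 4: Standard deviation = sqrt(13.44) = 3.6661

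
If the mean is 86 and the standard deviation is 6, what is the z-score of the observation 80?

-1

Step 1: Recall the z-score formula: z = (x - mu) / sigma
Step 2: Substitute values: z = (80 - 86) / 6
Step 3: z = -6 / 6 = -1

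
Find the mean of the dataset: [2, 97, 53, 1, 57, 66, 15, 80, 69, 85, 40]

51.3636

Step 1: Sum all values: 2 + 97 + 53 + 1 + 57 + 66 + 15 + 80 + 69 + 85 + 40 = 565
Step 2: Count the number of values: n = 11
Step 3: Mean = sum / n = 565 / 11 = 51.3636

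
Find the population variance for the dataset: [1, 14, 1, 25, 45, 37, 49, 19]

302.3594

Step 1: Compute the mean: (1 + 14 + 1 + 25 + 45 + 37 + 49 + 19) / 8 = 23.875
Step 2: Compute squared deviations from the mean:
  (1 - 23.875)^2 = 523.2656
  (14 - 23.875)^2 = 97.5156
  (1 - 23.875)^2 = 523.2656
  (25 - 23.875)^2 = 1.2656
  (45 - 23.875)^2 = 446.2656
  (37 - 23.875)^2 = 172.2656
  (49 - 23.875)^2 = 631.2656
  (19 - 23.875)^2 = 23.7656
Step 3: Sum of squared deviations = 2418.875
Step 4: Population variance = 2418.875 / 8 = 302.3594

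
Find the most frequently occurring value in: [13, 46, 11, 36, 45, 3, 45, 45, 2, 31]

45

Step 1: Count the frequency of each value:
  2: appears 1 time(s)
  3: appears 1 time(s)
  11: appears 1 time(s)
  13: appears 1 time(s)
  31: appears 1 time(s)
  36: appears 1 time(s)
  45: appears 3 time(s)
  46: appears 1 time(s)
Step 2: The value 45 appears most frequently (3 times).
Step 3: Mode = 45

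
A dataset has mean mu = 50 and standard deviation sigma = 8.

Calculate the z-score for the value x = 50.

0

Step 1: Recall the z-score formula: z = (x - mu) / sigma
Step 2: Substitute values: z = (50 - 50) / 8
Step 3: z = 0 / 8 = 0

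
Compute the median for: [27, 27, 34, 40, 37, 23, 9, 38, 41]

34

Step 1: Sort the data in ascending order: [9, 23, 27, 27, 34, 37, 38, 40, 41]
Step 2: The number of values is n = 9.
Step 3: Since n is odd, the median is the middle value at position 5: 34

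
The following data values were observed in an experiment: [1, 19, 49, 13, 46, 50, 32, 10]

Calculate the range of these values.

49

Step 1: Identify the maximum value: max = 50
Step 2: Identify the minimum value: min = 1
Step 3: Range = max - min = 50 - 1 = 49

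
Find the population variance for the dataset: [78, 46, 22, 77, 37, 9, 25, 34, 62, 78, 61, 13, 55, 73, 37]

537.4489

Step 1: Compute the mean: (78 + 46 + 22 + 77 + 37 + 9 + 25 + 34 + 62 + 78 + 61 + 13 + 55 + 73 + 37) / 15 = 47.1333
Step 2: Compute squared deviations from the mean:
  (78 - 47.1333)^2 = 952.7511
  (46 - 47.1333)^2 = 1.2844
  (22 - 47.1333)^2 = 631.6844
  (77 - 47.1333)^2 = 892.0178
  (37 - 47.1333)^2 = 102.6844
  (9 - 47.1333)^2 = 1454.1511
  (25 - 47.1333)^2 = 489.8844
  (34 - 47.1333)^2 = 172.4844
  (62 - 47.1333)^2 = 221.0178
  (78 - 47.1333)^2 = 952.7511
  (61 - 47.1333)^2 = 192.2844
  (13 - 47.1333)^2 = 1165.0844
  (55 - 47.1333)^2 = 61.8844
  (73 - 47.1333)^2 = 669.0844
  (37 - 47.1333)^2 = 102.6844
Step 3: Sum of squared deviations = 8061.7333
Step 4: Population variance = 8061.7333 / 15 = 537.4489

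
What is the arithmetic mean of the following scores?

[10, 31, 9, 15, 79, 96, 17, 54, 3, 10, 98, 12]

36.1667

Step 1: Sum all values: 10 + 31 + 9 + 15 + 79 + 96 + 17 + 54 + 3 + 10 + 98 + 12 = 434
Step 2: Count the number of values: n = 12
Step 3: Mean = sum / n = 434 / 12 = 36.1667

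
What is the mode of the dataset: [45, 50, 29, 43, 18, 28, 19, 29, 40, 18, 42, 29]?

29

Step 1: Count the frequency of each value:
  18: appears 2 time(s)
  19: appears 1 time(s)
  28: appears 1 time(s)
  29: appears 3 time(s)
  40: appears 1 time(s)
  42: appears 1 time(s)
  43: appears 1 time(s)
  45: appears 1 time(s)
  50: appears 1 time(s)
Step 2: The value 29 appears most frequently (3 times).
Step 3: Mode = 29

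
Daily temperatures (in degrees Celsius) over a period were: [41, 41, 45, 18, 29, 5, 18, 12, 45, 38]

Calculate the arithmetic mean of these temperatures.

29.2

Step 1: Sum all values: 41 + 41 + 45 + 18 + 29 + 5 + 18 + 12 + 45 + 38 = 292
Step 2: Count the number of values: n = 10
Step 3: Mean = sum / n = 292 / 10 = 29.2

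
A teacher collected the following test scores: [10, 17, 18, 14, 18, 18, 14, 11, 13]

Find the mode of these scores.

18

Step 1: Count the frequency of each value:
  10: appears 1 time(s)
  11: appears 1 time(s)
  13: appears 1 time(s)
  14: appears 2 time(s)
  17: appears 1 time(s)
  18: appears 3 time(s)
Step 2: The value 18 appears most frequently (3 times).
Step 3: Mode = 18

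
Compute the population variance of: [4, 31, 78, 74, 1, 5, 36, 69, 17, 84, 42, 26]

852.5764

Step 1: Compute the mean: (4 + 31 + 78 + 74 + 1 + 5 + 36 + 69 + 17 + 84 + 42 + 26) / 12 = 38.9167
Step 2: Compute squared deviations from the mean:
  (4 - 38.9167)^2 = 1219.1736
  (31 - 38.9167)^2 = 62.6736
  (78 - 38.9167)^2 = 1527.5069
  (74 - 38.9167)^2 = 1230.8403
  (1 - 38.9167)^2 = 1437.6736
  (5 - 38.9167)^2 = 1150.3403
  (36 - 38.9167)^2 = 8.5069
  (69 - 38.9167)^2 = 905.0069
  (17 - 38.9167)^2 = 480.3403
  (84 - 38.9167)^2 = 2032.5069
  (42 - 38.9167)^2 = 9.5069
  (26 - 38.9167)^2 = 166.8403
Step 3: Sum of squared deviations = 10230.9167
Step 4: Population variance = 10230.9167 / 12 = 852.5764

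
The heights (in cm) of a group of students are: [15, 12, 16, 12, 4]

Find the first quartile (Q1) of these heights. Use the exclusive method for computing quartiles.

8

Step 1: Sort the data: [4, 12, 12, 15, 16]
Step 2: n = 5
Step 3: Using the exclusive quartile method:
  Q1 = 8
  Q2 (median) = 12
  Q3 = 15.5
  IQR = Q3 - Q1 = 15.5 - 8 = 7.5
Step 4: Q1 = 8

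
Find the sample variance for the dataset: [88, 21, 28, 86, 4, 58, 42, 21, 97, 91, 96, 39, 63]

1075.2692

Step 1: Compute the mean: (88 + 21 + 28 + 86 + 4 + 58 + 42 + 21 + 97 + 91 + 96 + 39 + 63) / 13 = 56.4615
Step 2: Compute squared deviations from the mean:
  (88 - 56.4615)^2 = 994.6746
  (21 - 56.4615)^2 = 1257.5207
  (28 - 56.4615)^2 = 810.0592
  (86 - 56.4615)^2 = 872.5207
  (4 - 56.4615)^2 = 2752.213
  (58 - 56.4615)^2 = 2.3669
  (42 - 56.4615)^2 = 209.1361
  (21 - 56.4615)^2 = 1257.5207
  (97 - 56.4615)^2 = 1643.3669
  (91 - 56.4615)^2 = 1192.9053
  (96 - 56.4615)^2 = 1563.2899
  (39 - 56.4615)^2 = 304.9053
  (63 - 56.4615)^2 = 42.7515
Step 3: Sum of squared deviations = 12903.2308
Step 4: Sample variance = 12903.2308 / 12 = 1075.2692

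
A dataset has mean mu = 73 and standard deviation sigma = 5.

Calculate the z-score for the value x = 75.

0.4

Step 1: Recall the z-score formula: z = (x - mu) / sigma
Step 2: Substitute values: z = (75 - 73) / 5
Step 3: z = 2 / 5 = 0.4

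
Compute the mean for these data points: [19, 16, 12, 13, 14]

14.8

Step 1: Sum all values: 19 + 16 + 12 + 13 + 14 = 74
Step 2: Count the number of values: n = 5
Step 3: Mean = sum / n = 74 / 5 = 14.8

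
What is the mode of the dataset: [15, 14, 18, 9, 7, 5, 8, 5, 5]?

5

Step 1: Count the frequency of each value:
  5: appears 3 time(s)
  7: appears 1 time(s)
  8: appears 1 time(s)
  9: appears 1 time(s)
  14: appears 1 time(s)
  15: appears 1 time(s)
  18: appears 1 time(s)
Step 2: The value 5 appears most frequently (3 times).
Step 3: Mode = 5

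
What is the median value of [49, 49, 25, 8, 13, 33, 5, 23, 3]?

23

Step 1: Sort the data in ascending order: [3, 5, 8, 13, 23, 25, 33, 49, 49]
Step 2: The number of values is n = 9.
Step 3: Since n is odd, the median is the middle value at position 5: 23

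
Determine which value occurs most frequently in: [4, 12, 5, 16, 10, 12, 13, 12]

12

Step 1: Count the frequency of each value:
  4: appears 1 time(s)
  5: appears 1 time(s)
  10: appears 1 time(s)
  12: appears 3 time(s)
  13: appears 1 time(s)
  16: appears 1 time(s)
Step 2: The value 12 appears most frequently (3 times).
Step 3: Mode = 12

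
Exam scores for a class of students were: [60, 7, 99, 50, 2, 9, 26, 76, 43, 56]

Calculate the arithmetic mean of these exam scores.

42.8

Step 1: Sum all values: 60 + 7 + 99 + 50 + 2 + 9 + 26 + 76 + 43 + 56 = 428
Step 2: Count the number of values: n = 10
Step 3: Mean = sum / n = 428 / 10 = 42.8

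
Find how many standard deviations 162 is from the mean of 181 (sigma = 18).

-1.0556

Step 1: Recall the z-score formula: z = (x - mu) / sigma
Step 2: Substitute values: z = (162 - 181) / 18
Step 3: z = -19 / 18 = -1.0556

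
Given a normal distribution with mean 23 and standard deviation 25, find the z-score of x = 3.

-0.8

Step 1: Recall the z-score formula: z = (x - mu) / sigma
Step 2: Substitute values: z = (3 - 23) / 25
Step 3: z = -20 / 25 = -0.8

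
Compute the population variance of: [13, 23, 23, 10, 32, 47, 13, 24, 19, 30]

109.04

Step 1: Compute the mean: (13 + 23 + 23 + 10 + 32 + 47 + 13 + 24 + 19 + 30) / 10 = 23.4
Step 2: Compute squared deviations from the mean:
  (13 - 23.4)^2 = 108.16
  (23 - 23.4)^2 = 0.16
  (23 - 23.4)^2 = 0.16
  (10 - 23.4)^2 = 179.56
  (32 - 23.4)^2 = 73.96
  (47 - 23.4)^2 = 556.96
  (13 - 23.4)^2 = 108.16
  (24 - 23.4)^2 = 0.36
  (19 - 23.4)^2 = 19.36
  (30 - 23.4)^2 = 43.56
Step 3: Sum of squared deviations = 1090.4
Step 4: Population variance = 1090.4 / 10 = 109.04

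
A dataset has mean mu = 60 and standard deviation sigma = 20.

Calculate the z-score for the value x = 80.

1

Step 1: Recall the z-score formula: z = (x - mu) / sigma
Step 2: Substitute values: z = (80 - 60) / 20
Step 3: z = 20 / 20 = 1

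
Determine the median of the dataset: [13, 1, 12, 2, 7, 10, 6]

7

Step 1: Sort the data in ascending order: [1, 2, 6, 7, 10, 12, 13]
Step 2: The number of values is n = 7.
Step 3: Since n is odd, the median is the middle value at position 4: 7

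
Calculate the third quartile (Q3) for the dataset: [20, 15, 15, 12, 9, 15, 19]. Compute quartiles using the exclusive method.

19

Step 1: Sort the data: [9, 12, 15, 15, 15, 19, 20]
Step 2: n = 7
Step 3: Using the exclusive quartile method:
  Q1 = 12
  Q2 (median) = 15
  Q3 = 19
  IQR = Q3 - Q1 = 19 - 12 = 7
Step 4: Q3 = 19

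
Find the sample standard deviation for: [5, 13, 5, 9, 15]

4.5607

Step 1: Compute the mean: 9.4
Step 2: Sum of squared deviations from the mean: 83.2
Step 3: Sample variance = 83.2 / 4 = 20.8
Step 4: Standard deviation = sqrt(20.8) = 4.5607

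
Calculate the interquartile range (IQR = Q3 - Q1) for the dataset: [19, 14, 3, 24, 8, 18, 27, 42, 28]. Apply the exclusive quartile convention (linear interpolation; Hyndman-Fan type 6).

16.5

Step 1: Sort the data: [3, 8, 14, 18, 19, 24, 27, 28, 42]
Step 2: n = 9
Step 3: Using the exclusive quartile method:
  Q1 = 11
  Q2 (median) = 19
  Q3 = 27.5
  IQR = Q3 - Q1 = 27.5 - 11 = 16.5
Step 4: IQR = 16.5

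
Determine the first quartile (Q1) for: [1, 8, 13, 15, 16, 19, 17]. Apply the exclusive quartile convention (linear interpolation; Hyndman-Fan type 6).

8

Step 1: Sort the data: [1, 8, 13, 15, 16, 17, 19]
Step 2: n = 7
Step 3: Using the exclusive quartile method:
  Q1 = 8
  Q2 (median) = 15
  Q3 = 17
  IQR = Q3 - Q1 = 17 - 8 = 9
Step 4: Q1 = 8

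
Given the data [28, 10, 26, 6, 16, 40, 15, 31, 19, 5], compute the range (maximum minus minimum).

35

Step 1: Identify the maximum value: max = 40
Step 2: Identify the minimum value: min = 5
Step 3: Range = max - min = 40 - 5 = 35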